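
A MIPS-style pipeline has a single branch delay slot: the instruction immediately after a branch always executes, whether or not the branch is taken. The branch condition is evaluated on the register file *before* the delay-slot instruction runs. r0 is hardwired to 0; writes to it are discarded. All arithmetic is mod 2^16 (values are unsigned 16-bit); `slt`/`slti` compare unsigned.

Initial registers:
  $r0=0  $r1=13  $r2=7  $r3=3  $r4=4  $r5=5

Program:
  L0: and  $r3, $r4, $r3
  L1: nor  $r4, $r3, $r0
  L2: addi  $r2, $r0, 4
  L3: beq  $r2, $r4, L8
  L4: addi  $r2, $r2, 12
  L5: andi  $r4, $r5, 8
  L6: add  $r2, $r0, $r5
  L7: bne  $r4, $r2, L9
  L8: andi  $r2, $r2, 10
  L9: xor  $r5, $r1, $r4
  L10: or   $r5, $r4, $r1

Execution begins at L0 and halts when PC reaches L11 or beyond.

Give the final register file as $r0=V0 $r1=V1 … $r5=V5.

$r0=0 $r1=13 $r2=0 $r3=0 $r4=0 $r5=13

  step pc=0: and  $r3, $r4, $r3  regs=(0,13,7,0,4,5)
  step pc=1: nor  $r4, $r3, $r0  regs=(0,13,7,0,65535,5)
  step pc=2: addi  $r2, $r0, 4  regs=(0,13,4,0,65535,5)
  step pc=3: beq  $r2, $r4, L8  cond=F  regs=(0,13,4,0,65535,5)
  step pc=4: addi  $r2, $r2, 12  regs=(0,13,16,0,65535,5)
  step pc=5: andi  $r4, $r5, 8  regs=(0,13,16,0,0,5)
  step pc=6: add  $r2, $r0, $r5  regs=(0,13,5,0,0,5)
  step pc=7: bne  $r4, $r2, L9  cond=T  regs=(0,13,5,0,0,5)
  step pc=8: andi  $r2, $r2, 10  regs=(0,13,0,0,0,5)
  step pc=9: xor  $r5, $r1, $r4  regs=(0,13,0,0,0,13)
  step pc=10: or   $r5, $r4, $r1  regs=(0,13,0,0,0,13)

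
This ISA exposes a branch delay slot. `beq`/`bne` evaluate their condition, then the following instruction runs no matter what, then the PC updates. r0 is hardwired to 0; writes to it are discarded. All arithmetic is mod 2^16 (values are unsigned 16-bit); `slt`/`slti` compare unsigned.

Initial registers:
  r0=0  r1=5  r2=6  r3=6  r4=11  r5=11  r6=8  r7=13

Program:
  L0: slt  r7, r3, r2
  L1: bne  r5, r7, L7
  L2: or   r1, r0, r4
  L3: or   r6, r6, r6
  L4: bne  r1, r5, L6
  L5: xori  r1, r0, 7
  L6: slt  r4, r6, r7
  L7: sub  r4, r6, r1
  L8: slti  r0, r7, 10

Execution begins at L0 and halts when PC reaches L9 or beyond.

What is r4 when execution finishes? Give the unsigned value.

65533

[0] slt  r7, r3, r2  →  {r0:0, r1:5, r2:6, r3:6, r4:11, r5:11, r6:8, r7:0}
[1] bne  r5, r7, L7  →  {r0:0, r1:5, r2:6, r3:6, r4:11, r5:11, r6:8, r7:0}  ⟨branch taken⟩
[2] or   r1, r0, r4  →  {r0:0, r1:11, r2:6, r3:6, r4:11, r5:11, r6:8, r7:0}
[7] sub  r4, r6, r1  →  {r0:0, r1:11, r2:6, r3:6, r4:65533, r5:11, r6:8, r7:0}
[8] slti  r0, r7, 10  →  {r0:0, r1:11, r2:6, r3:6, r4:65533, r5:11, r6:8, r7:0}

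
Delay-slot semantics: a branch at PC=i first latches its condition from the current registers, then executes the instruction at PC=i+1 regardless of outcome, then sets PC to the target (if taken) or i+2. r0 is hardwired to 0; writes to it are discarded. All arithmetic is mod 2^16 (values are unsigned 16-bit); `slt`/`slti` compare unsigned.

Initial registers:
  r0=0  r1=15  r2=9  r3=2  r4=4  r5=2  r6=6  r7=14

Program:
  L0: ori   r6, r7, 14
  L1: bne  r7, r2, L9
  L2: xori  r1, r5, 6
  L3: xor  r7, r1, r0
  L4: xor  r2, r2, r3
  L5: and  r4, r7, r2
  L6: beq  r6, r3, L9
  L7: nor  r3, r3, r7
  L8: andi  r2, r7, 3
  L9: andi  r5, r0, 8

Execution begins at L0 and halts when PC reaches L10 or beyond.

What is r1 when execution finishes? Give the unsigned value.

4

#0 ori   r6, r7, 14 ; 0/15/9/2/4/2/14/14
#1 bne  r7, r2, L9 ; 0/15/9/2/4/2/14/14 ; →target
#2 xori  r1, r5, 6 ; 0/4/9/2/4/2/14/14
#9 andi  r5, r0, 8 ; 0/4/9/2/4/0/14/14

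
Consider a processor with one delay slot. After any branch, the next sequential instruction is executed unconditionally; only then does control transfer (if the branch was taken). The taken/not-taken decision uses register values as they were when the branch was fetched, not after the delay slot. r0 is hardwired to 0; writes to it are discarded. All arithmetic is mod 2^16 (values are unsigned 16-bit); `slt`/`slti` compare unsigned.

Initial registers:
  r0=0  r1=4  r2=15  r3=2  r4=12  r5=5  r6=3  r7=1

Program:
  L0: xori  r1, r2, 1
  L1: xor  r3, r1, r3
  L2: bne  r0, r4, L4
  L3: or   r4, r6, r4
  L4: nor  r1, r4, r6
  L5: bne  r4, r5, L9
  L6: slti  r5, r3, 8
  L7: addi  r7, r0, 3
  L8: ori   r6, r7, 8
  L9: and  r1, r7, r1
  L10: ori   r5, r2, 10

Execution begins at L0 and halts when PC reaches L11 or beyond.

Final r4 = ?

  step pc=0: xori  r1, r2, 1  regs=(0,14,15,2,12,5,3,1)
  step pc=1: xor  r3, r1, r3  regs=(0,14,15,12,12,5,3,1)
  step pc=2: bne  r0, r4, L4  cond=T  regs=(0,14,15,12,12,5,3,1)
  step pc=3: or   r4, r6, r4  regs=(0,14,15,12,15,5,3,1)
  step pc=4: nor  r1, r4, r6  regs=(0,65520,15,12,15,5,3,1)
  step pc=5: bne  r4, r5, L9  cond=T  regs=(0,65520,15,12,15,5,3,1)
  step pc=6: slti  r5, r3, 8  regs=(0,65520,15,12,15,0,3,1)
  step pc=9: and  r1, r7, r1  regs=(0,0,15,12,15,0,3,1)
  step pc=10: ori   r5, r2, 10  regs=(0,0,15,12,15,15,3,1)

15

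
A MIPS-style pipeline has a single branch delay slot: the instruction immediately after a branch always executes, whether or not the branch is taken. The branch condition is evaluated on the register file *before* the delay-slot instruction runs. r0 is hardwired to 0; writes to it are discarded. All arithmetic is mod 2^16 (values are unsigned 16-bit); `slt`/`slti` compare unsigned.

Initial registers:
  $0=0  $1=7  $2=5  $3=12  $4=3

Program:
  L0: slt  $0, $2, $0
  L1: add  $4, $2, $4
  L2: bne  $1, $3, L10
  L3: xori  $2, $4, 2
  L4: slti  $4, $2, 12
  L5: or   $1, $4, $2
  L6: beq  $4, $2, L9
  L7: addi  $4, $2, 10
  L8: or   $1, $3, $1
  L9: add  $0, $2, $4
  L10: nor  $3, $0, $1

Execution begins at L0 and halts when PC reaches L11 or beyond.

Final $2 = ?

10

PC=0  slt  $0, $2, $0        | $0=0 $1=7 $2=5 $3=12 $4=3
PC=1  add  $4, $2, $4        | $0=0 $1=7 $2=5 $3=12 $4=8
PC=2  bne  $1, $3, L10       | $0=0 $1=7 $2=5 $3=12 $4=8  [TAKEN]
PC=3  xori  $2, $4, 2        | $0=0 $1=7 $2=10 $3=12 $4=8
PC=10 nor  $3, $0, $1        | $0=0 $1=7 $2=10 $3=65528 $4=8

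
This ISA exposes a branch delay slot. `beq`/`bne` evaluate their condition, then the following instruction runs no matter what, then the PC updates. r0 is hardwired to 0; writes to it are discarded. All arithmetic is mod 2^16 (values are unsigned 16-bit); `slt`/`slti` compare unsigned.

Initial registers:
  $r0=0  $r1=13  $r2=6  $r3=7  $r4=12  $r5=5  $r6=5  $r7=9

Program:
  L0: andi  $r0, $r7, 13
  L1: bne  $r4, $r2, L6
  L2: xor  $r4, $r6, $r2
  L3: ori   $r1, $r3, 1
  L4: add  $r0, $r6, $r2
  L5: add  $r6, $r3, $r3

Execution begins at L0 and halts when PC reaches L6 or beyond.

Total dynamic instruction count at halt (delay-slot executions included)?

[0] andi  $r0, $r7, 13  →  {$r0:0, $r1:13, $r2:6, $r3:7, $r4:12, $r5:5, $r6:5, $r7:9}
[1] bne  $r4, $r2, L6  →  {$r0:0, $r1:13, $r2:6, $r3:7, $r4:12, $r5:5, $r6:5, $r7:9}  ⟨branch taken⟩
[2] xor  $r4, $r6, $r2  →  {$r0:0, $r1:13, $r2:6, $r3:7, $r4:3, $r5:5, $r6:5, $r7:9}

3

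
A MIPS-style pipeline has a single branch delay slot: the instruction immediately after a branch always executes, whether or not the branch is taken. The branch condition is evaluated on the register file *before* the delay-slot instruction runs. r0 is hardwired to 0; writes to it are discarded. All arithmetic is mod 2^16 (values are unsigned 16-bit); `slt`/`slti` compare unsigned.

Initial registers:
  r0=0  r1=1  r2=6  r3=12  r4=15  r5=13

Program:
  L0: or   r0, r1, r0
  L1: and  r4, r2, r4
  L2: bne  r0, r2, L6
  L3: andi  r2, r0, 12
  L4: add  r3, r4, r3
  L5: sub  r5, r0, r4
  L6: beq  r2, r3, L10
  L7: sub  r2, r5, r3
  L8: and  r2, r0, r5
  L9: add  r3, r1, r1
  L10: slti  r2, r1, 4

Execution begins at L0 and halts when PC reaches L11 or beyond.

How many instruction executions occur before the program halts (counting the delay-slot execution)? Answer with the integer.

9

PC=0  or   r0, r1, r0        | r0=0 r1=1 r2=6 r3=12 r4=15 r5=13
PC=1  and  r4, r2, r4        | r0=0 r1=1 r2=6 r3=12 r4=6 r5=13
PC=2  bne  r0, r2, L6        | r0=0 r1=1 r2=6 r3=12 r4=6 r5=13  [TAKEN]
PC=3  andi  r2, r0, 12       | r0=0 r1=1 r2=0 r3=12 r4=6 r5=13
PC=6  beq  r2, r3, L10       | r0=0 r1=1 r2=0 r3=12 r4=6 r5=13  [not taken]
PC=7  sub  r2, r5, r3        | r0=0 r1=1 r2=1 r3=12 r4=6 r5=13
PC=8  and  r2, r0, r5        | r0=0 r1=1 r2=0 r3=12 r4=6 r5=13
PC=9  add  r3, r1, r1        | r0=0 r1=1 r2=0 r3=2 r4=6 r5=13
PC=10 slti  r2, r1, 4        | r0=0 r1=1 r2=1 r3=2 r4=6 r5=13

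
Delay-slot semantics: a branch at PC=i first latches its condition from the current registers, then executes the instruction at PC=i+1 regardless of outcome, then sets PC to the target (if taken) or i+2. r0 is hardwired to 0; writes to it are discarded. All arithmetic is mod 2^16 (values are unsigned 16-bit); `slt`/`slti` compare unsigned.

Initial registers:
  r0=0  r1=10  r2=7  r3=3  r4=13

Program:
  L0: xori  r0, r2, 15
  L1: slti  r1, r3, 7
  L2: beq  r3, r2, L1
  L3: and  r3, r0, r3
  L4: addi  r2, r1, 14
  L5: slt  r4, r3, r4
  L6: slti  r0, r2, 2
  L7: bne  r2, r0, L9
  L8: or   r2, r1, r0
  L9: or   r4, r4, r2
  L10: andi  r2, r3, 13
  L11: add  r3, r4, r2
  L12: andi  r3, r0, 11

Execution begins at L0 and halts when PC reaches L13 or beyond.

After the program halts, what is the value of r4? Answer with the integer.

1

  step pc=0: xori  r0, r2, 15  regs=(0,10,7,3,13)
  step pc=1: slti  r1, r3, 7  regs=(0,1,7,3,13)
  step pc=2: beq  r3, r2, L1  cond=F  regs=(0,1,7,3,13)
  step pc=3: and  r3, r0, r3  regs=(0,1,7,0,13)
  step pc=4: addi  r2, r1, 14  regs=(0,1,15,0,13)
  step pc=5: slt  r4, r3, r4  regs=(0,1,15,0,1)
  step pc=6: slti  r0, r2, 2  regs=(0,1,15,0,1)
  step pc=7: bne  r2, r0, L9  cond=T  regs=(0,1,15,0,1)
  step pc=8: or   r2, r1, r0  regs=(0,1,1,0,1)
  step pc=9: or   r4, r4, r2  regs=(0,1,1,0,1)
  step pc=10: andi  r2, r3, 13  regs=(0,1,0,0,1)
  step pc=11: add  r3, r4, r2  regs=(0,1,0,1,1)
  step pc=12: andi  r3, r0, 11  regs=(0,1,0,0,1)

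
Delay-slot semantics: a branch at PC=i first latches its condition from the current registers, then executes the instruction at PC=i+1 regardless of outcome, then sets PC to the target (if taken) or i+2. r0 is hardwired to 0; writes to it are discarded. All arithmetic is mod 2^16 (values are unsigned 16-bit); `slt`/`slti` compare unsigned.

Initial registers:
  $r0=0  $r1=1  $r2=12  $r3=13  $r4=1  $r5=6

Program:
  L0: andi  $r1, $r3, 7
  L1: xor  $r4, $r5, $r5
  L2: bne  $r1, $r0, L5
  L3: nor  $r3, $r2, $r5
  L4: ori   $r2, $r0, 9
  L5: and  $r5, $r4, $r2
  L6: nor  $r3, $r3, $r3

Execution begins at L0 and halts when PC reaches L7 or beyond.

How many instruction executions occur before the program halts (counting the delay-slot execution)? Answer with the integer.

PC=0  andi  $r1, $r3, 7      | $r0=0 $r1=5 $r2=12 $r3=13 $r4=1 $r5=6
PC=1  xor  $r4, $r5, $r5     | $r0=0 $r1=5 $r2=12 $r3=13 $r4=0 $r5=6
PC=2  bne  $r1, $r0, L5      | $r0=0 $r1=5 $r2=12 $r3=13 $r4=0 $r5=6  [TAKEN]
PC=3  nor  $r3, $r2, $r5     | $r0=0 $r1=5 $r2=12 $r3=65521 $r4=0 $r5=6
PC=5  and  $r5, $r4, $r2     | $r0=0 $r1=5 $r2=12 $r3=65521 $r4=0 $r5=0
PC=6  nor  $r3, $r3, $r3     | $r0=0 $r1=5 $r2=12 $r3=14 $r4=0 $r5=0

6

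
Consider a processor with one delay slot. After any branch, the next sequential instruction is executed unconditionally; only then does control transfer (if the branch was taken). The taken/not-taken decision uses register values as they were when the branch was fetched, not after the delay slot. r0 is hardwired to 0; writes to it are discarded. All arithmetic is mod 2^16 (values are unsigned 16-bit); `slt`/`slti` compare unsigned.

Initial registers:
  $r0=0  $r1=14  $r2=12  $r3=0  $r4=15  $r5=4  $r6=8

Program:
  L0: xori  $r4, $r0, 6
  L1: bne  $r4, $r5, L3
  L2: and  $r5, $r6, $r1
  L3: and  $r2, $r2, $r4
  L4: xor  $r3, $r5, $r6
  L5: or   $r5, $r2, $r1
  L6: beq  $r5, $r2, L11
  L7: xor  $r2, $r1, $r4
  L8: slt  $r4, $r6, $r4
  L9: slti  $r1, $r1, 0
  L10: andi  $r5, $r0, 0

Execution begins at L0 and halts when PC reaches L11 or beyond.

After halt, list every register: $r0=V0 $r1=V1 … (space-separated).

PC=0  xori  $r4, $r0, 6      | $r0=0 $r1=14 $r2=12 $r3=0 $r4=6 $r5=4 $r6=8
PC=1  bne  $r4, $r5, L3      | $r0=0 $r1=14 $r2=12 $r3=0 $r4=6 $r5=4 $r6=8  [TAKEN]
PC=2  and  $r5, $r6, $r1     | $r0=0 $r1=14 $r2=12 $r3=0 $r4=6 $r5=8 $r6=8
PC=3  and  $r2, $r2, $r4     | $r0=0 $r1=14 $r2=4 $r3=0 $r4=6 $r5=8 $r6=8
PC=4  xor  $r3, $r5, $r6     | $r0=0 $r1=14 $r2=4 $r3=0 $r4=6 $r5=8 $r6=8
PC=5  or   $r5, $r2, $r1     | $r0=0 $r1=14 $r2=4 $r3=0 $r4=6 $r5=14 $r6=8
PC=6  beq  $r5, $r2, L11     | $r0=0 $r1=14 $r2=4 $r3=0 $r4=6 $r5=14 $r6=8  [not taken]
PC=7  xor  $r2, $r1, $r4     | $r0=0 $r1=14 $r2=8 $r3=0 $r4=6 $r5=14 $r6=8
PC=8  slt  $r4, $r6, $r4     | $r0=0 $r1=14 $r2=8 $r3=0 $r4=0 $r5=14 $r6=8
PC=9  slti  $r1, $r1, 0      | $r0=0 $r1=0 $r2=8 $r3=0 $r4=0 $r5=14 $r6=8
PC=10 andi  $r5, $r0, 0      | $r0=0 $r1=0 $r2=8 $r3=0 $r4=0 $r5=0 $r6=8

$r0=0 $r1=0 $r2=8 $r3=0 $r4=0 $r5=0 $r6=8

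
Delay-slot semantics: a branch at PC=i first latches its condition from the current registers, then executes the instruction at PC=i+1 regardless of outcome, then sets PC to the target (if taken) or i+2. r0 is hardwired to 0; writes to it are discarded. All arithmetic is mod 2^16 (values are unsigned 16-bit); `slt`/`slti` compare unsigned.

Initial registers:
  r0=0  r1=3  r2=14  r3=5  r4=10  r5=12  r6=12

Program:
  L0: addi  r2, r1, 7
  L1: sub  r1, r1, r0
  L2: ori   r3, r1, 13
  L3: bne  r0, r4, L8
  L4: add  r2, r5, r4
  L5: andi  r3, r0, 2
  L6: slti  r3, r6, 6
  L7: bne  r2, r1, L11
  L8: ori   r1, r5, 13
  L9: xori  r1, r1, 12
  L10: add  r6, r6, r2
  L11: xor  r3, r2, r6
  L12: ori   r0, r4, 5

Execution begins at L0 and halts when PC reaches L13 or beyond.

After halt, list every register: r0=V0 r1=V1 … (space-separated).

  step pc=0: addi  r2, r1, 7  regs=(0,3,10,5,10,12,12)
  step pc=1: sub  r1, r1, r0  regs=(0,3,10,5,10,12,12)
  step pc=2: ori   r3, r1, 13  regs=(0,3,10,15,10,12,12)
  step pc=3: bne  r0, r4, L8  cond=T  regs=(0,3,10,15,10,12,12)
  step pc=4: add  r2, r5, r4  regs=(0,3,22,15,10,12,12)
  step pc=8: ori   r1, r5, 13  regs=(0,13,22,15,10,12,12)
  step pc=9: xori  r1, r1, 12  regs=(0,1,22,15,10,12,12)
  step pc=10: add  r6, r6, r2  regs=(0,1,22,15,10,12,34)
  step pc=11: xor  r3, r2, r6  regs=(0,1,22,52,10,12,34)
  step pc=12: ori   r0, r4, 5  regs=(0,1,22,52,10,12,34)

r0=0 r1=1 r2=22 r3=52 r4=10 r5=12 r6=34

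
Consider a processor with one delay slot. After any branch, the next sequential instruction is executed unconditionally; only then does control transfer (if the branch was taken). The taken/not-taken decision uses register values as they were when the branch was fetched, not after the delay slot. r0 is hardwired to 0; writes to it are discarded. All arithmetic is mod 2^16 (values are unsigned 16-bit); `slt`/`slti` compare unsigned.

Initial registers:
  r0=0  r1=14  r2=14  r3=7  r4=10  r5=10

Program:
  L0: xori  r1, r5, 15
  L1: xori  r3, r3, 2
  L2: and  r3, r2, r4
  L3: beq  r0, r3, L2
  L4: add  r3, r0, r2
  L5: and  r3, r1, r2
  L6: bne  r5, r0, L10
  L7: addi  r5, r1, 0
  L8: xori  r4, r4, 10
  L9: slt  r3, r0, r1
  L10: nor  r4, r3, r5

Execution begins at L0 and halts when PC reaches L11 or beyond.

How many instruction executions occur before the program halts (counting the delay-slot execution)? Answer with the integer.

9

  step pc=0: xori  r1, r5, 15  regs=(0,5,14,7,10,10)
  step pc=1: xori  r3, r3, 2  regs=(0,5,14,5,10,10)
  step pc=2: and  r3, r2, r4  regs=(0,5,14,10,10,10)
  step pc=3: beq  r0, r3, L2  cond=F  regs=(0,5,14,10,10,10)
  step pc=4: add  r3, r0, r2  regs=(0,5,14,14,10,10)
  step pc=5: and  r3, r1, r2  regs=(0,5,14,4,10,10)
  step pc=6: bne  r5, r0, L10  cond=T  regs=(0,5,14,4,10,10)
  step pc=7: addi  r5, r1, 0  regs=(0,5,14,4,10,5)
  step pc=10: nor  r4, r3, r5  regs=(0,5,14,4,65530,5)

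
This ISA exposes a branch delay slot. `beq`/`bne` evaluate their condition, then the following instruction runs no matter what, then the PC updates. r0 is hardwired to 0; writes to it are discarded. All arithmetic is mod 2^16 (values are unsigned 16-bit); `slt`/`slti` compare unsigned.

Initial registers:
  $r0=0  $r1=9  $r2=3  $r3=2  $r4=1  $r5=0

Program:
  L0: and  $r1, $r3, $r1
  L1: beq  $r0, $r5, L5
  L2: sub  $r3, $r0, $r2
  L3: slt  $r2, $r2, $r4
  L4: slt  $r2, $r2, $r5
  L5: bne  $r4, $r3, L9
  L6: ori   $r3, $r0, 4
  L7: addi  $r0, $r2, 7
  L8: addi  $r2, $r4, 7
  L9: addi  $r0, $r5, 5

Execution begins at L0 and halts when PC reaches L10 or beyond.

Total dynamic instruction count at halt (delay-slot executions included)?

PC=0  and  $r1, $r3, $r1     | $r0=0 $r1=0 $r2=3 $r3=2 $r4=1 $r5=0
PC=1  beq  $r0, $r5, L5      | $r0=0 $r1=0 $r2=3 $r3=2 $r4=1 $r5=0  [TAKEN]
PC=2  sub  $r3, $r0, $r2     | $r0=0 $r1=0 $r2=3 $r3=65533 $r4=1 $r5=0
PC=5  bne  $r4, $r3, L9      | $r0=0 $r1=0 $r2=3 $r3=65533 $r4=1 $r5=0  [TAKEN]
PC=6  ori   $r3, $r0, 4      | $r0=0 $r1=0 $r2=3 $r3=4 $r4=1 $r5=0
PC=9  addi  $r0, $r5, 5      | $r0=0 $r1=0 $r2=3 $r3=4 $r4=1 $r5=0

6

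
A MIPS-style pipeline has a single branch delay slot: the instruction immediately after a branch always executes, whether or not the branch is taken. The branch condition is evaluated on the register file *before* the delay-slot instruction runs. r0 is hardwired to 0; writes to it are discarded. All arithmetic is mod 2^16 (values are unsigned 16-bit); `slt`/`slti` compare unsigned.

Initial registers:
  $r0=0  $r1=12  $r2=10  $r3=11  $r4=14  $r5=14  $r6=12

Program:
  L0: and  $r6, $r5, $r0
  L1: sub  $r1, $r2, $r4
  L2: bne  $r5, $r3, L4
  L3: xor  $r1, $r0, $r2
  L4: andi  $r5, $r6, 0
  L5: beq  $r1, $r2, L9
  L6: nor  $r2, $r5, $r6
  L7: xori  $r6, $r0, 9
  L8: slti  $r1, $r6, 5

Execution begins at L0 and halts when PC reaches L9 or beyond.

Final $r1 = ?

10

  step pc=0: and  $r6, $r5, $r0  regs=(0,12,10,11,14,14,0)
  step pc=1: sub  $r1, $r2, $r4  regs=(0,65532,10,11,14,14,0)
  step pc=2: bne  $r5, $r3, L4  cond=T  regs=(0,65532,10,11,14,14,0)
  step pc=3: xor  $r1, $r0, $r2  regs=(0,10,10,11,14,14,0)
  step pc=4: andi  $r5, $r6, 0  regs=(0,10,10,11,14,0,0)
  step pc=5: beq  $r1, $r2, L9  cond=T  regs=(0,10,10,11,14,0,0)
  step pc=6: nor  $r2, $r5, $r6  regs=(0,10,65535,11,14,0,0)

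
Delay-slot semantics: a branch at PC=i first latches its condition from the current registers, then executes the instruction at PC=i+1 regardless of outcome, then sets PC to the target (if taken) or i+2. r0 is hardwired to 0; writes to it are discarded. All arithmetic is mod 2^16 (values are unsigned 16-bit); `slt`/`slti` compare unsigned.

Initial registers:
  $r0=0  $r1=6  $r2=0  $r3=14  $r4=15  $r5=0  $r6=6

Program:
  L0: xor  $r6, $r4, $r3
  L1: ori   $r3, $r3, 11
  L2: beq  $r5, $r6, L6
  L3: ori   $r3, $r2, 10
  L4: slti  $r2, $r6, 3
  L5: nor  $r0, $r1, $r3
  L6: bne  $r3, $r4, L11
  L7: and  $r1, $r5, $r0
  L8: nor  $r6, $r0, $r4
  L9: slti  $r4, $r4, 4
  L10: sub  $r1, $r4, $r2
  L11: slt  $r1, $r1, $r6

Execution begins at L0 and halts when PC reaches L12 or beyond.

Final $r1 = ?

PC=0  xor  $r6, $r4, $r3     | $r0=0 $r1=6 $r2=0 $r3=14 $r4=15 $r5=0 $r6=1
PC=1  ori   $r3, $r3, 11     | $r0=0 $r1=6 $r2=0 $r3=15 $r4=15 $r5=0 $r6=1
PC=2  beq  $r5, $r6, L6      | $r0=0 $r1=6 $r2=0 $r3=15 $r4=15 $r5=0 $r6=1  [not taken]
PC=3  ori   $r3, $r2, 10     | $r0=0 $r1=6 $r2=0 $r3=10 $r4=15 $r5=0 $r6=1
PC=4  slti  $r2, $r6, 3      | $r0=0 $r1=6 $r2=1 $r3=10 $r4=15 $r5=0 $r6=1
PC=5  nor  $r0, $r1, $r3     | $r0=0 $r1=6 $r2=1 $r3=10 $r4=15 $r5=0 $r6=1
PC=6  bne  $r3, $r4, L11     | $r0=0 $r1=6 $r2=1 $r3=10 $r4=15 $r5=0 $r6=1  [TAKEN]
PC=7  and  $r1, $r5, $r0     | $r0=0 $r1=0 $r2=1 $r3=10 $r4=15 $r5=0 $r6=1
PC=11 slt  $r1, $r1, $r6     | $r0=0 $r1=1 $r2=1 $r3=10 $r4=15 $r5=0 $r6=1

1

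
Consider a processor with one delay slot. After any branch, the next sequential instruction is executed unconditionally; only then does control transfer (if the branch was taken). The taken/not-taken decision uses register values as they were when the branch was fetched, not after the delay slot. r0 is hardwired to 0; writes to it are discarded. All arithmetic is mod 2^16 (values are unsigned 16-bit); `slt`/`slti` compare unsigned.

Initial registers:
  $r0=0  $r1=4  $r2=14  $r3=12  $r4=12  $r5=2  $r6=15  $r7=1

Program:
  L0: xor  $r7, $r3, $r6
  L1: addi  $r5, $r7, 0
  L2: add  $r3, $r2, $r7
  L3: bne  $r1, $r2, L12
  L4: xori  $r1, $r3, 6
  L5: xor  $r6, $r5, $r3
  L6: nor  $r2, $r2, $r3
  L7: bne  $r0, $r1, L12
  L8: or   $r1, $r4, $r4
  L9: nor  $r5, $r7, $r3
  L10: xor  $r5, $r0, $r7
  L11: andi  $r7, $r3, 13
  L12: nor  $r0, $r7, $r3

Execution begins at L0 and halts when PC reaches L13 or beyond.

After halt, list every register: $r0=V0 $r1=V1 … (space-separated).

$r0=0 $r1=23 $r2=14 $r3=17 $r4=12 $r5=3 $r6=15 $r7=3

PC=0  xor  $r7, $r3, $r6     | $r0=0 $r1=4 $r2=14 $r3=12 $r4=12 $r5=2 $r6=15 $r7=3
PC=1  addi  $r5, $r7, 0      | $r0=0 $r1=4 $r2=14 $r3=12 $r4=12 $r5=3 $r6=15 $r7=3
PC=2  add  $r3, $r2, $r7     | $r0=0 $r1=4 $r2=14 $r3=17 $r4=12 $r5=3 $r6=15 $r7=3
PC=3  bne  $r1, $r2, L12     | $r0=0 $r1=4 $r2=14 $r3=17 $r4=12 $r5=3 $r6=15 $r7=3  [TAKEN]
PC=4  xori  $r1, $r3, 6      | $r0=0 $r1=23 $r2=14 $r3=17 $r4=12 $r5=3 $r6=15 $r7=3
PC=12 nor  $r0, $r7, $r3     | $r0=0 $r1=23 $r2=14 $r3=17 $r4=12 $r5=3 $r6=15 $r7=3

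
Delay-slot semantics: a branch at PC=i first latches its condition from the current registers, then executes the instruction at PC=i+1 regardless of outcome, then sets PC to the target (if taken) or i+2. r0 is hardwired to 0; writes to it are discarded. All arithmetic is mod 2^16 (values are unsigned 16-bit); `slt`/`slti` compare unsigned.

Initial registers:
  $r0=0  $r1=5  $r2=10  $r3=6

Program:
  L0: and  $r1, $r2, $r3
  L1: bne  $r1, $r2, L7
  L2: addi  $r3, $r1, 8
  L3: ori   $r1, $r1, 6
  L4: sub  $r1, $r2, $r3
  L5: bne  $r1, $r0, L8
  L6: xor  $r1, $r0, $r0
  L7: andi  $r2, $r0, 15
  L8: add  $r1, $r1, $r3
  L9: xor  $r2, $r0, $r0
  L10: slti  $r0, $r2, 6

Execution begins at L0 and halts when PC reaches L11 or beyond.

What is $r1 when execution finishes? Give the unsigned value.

12

  step pc=0: and  $r1, $r2, $r3  regs=(0,2,10,6)
  step pc=1: bne  $r1, $r2, L7  cond=T  regs=(0,2,10,6)
  step pc=2: addi  $r3, $r1, 8  regs=(0,2,10,10)
  step pc=7: andi  $r2, $r0, 15  regs=(0,2,0,10)
  step pc=8: add  $r1, $r1, $r3  regs=(0,12,0,10)
  step pc=9: xor  $r2, $r0, $r0  regs=(0,12,0,10)
  step pc=10: slti  $r0, $r2, 6  regs=(0,12,0,10)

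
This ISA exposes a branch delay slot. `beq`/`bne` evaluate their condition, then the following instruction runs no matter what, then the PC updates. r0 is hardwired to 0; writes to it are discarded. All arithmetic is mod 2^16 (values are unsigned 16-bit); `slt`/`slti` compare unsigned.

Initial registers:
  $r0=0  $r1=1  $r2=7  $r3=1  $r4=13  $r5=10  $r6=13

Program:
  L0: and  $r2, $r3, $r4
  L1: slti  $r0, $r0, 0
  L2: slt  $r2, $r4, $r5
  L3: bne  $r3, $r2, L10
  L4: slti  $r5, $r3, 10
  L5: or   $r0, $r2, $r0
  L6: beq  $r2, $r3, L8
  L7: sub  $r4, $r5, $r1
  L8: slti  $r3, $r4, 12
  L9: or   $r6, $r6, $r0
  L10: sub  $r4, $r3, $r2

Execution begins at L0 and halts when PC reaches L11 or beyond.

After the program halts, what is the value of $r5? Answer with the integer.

  step pc=0: and  $r2, $r3, $r4  regs=(0,1,1,1,13,10,13)
  step pc=1: slti  $r0, $r0, 0  regs=(0,1,1,1,13,10,13)
  step pc=2: slt  $r2, $r4, $r5  regs=(0,1,0,1,13,10,13)
  step pc=3: bne  $r3, $r2, L10  cond=T  regs=(0,1,0,1,13,10,13)
  step pc=4: slti  $r5, $r3, 10  regs=(0,1,0,1,13,1,13)
  step pc=10: sub  $r4, $r3, $r2  regs=(0,1,0,1,1,1,13)

1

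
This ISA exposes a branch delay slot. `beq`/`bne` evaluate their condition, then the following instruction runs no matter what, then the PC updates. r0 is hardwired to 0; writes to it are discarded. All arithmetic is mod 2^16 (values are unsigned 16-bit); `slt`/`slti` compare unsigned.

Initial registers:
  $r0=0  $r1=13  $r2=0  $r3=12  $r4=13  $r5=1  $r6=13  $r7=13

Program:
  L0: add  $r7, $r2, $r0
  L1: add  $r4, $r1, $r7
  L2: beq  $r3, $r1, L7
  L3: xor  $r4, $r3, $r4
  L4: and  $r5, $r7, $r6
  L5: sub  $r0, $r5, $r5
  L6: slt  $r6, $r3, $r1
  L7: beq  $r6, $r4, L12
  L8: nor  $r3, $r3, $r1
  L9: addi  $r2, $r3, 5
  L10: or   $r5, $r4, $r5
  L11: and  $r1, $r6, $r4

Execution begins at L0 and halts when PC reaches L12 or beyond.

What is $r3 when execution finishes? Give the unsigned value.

65522

  step pc=0: add  $r7, $r2, $r0  regs=(0,13,0,12,13,1,13,0)
  step pc=1: add  $r4, $r1, $r7  regs=(0,13,0,12,13,1,13,0)
  step pc=2: beq  $r3, $r1, L7  cond=F  regs=(0,13,0,12,13,1,13,0)
  step pc=3: xor  $r4, $r3, $r4  regs=(0,13,0,12,1,1,13,0)
  step pc=4: and  $r5, $r7, $r6  regs=(0,13,0,12,1,0,13,0)
  step pc=5: sub  $r0, $r5, $r5  regs=(0,13,0,12,1,0,13,0)
  step pc=6: slt  $r6, $r3, $r1  regs=(0,13,0,12,1,0,1,0)
  step pc=7: beq  $r6, $r4, L12  cond=T  regs=(0,13,0,12,1,0,1,0)
  step pc=8: nor  $r3, $r3, $r1  regs=(0,13,0,65522,1,0,1,0)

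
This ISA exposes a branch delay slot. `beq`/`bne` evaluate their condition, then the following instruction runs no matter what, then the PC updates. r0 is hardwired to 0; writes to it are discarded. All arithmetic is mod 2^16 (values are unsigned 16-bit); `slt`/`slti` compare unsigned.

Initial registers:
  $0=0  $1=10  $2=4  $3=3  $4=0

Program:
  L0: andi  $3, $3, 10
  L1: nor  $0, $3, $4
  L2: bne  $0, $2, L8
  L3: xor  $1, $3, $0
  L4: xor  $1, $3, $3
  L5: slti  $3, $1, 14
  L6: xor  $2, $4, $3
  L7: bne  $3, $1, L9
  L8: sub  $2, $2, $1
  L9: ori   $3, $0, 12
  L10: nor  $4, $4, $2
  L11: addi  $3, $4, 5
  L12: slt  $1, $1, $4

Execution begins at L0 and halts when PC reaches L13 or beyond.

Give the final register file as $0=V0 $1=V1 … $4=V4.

$0=0 $1=1 $2=2 $3=2 $4=65533

PC=0  andi  $3, $3, 10       | $0=0 $1=10 $2=4 $3=2 $4=0
PC=1  nor  $0, $3, $4        | $0=0 $1=10 $2=4 $3=2 $4=0
PC=2  bne  $0, $2, L8        | $0=0 $1=10 $2=4 $3=2 $4=0  [TAKEN]
PC=3  xor  $1, $3, $0        | $0=0 $1=2 $2=4 $3=2 $4=0
PC=8  sub  $2, $2, $1        | $0=0 $1=2 $2=2 $3=2 $4=0
PC=9  ori   $3, $0, 12       | $0=0 $1=2 $2=2 $3=12 $4=0
PC=10 nor  $4, $4, $2        | $0=0 $1=2 $2=2 $3=12 $4=65533
PC=11 addi  $3, $4, 5        | $0=0 $1=2 $2=2 $3=2 $4=65533
PC=12 slt  $1, $1, $4        | $0=0 $1=1 $2=2 $3=2 $4=65533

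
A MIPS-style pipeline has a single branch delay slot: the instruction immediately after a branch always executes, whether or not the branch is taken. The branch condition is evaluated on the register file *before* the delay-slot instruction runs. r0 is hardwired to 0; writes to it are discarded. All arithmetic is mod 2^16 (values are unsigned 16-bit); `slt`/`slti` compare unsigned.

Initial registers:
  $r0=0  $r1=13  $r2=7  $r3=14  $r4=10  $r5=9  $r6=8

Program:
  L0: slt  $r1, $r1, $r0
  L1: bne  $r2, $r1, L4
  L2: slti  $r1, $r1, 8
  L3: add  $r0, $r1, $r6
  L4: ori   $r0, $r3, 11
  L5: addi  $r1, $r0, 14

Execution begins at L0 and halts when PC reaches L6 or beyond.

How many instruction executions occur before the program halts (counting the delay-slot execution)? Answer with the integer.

5

[0] slt  $r1, $r1, $r0  →  {$r0:0, $r1:0, $r2:7, $r3:14, $r4:10, $r5:9, $r6:8}
[1] bne  $r2, $r1, L4  →  {$r0:0, $r1:0, $r2:7, $r3:14, $r4:10, $r5:9, $r6:8}  ⟨branch taken⟩
[2] slti  $r1, $r1, 8  →  {$r0:0, $r1:1, $r2:7, $r3:14, $r4:10, $r5:9, $r6:8}
[4] ori   $r0, $r3, 11  →  {$r0:0, $r1:1, $r2:7, $r3:14, $r4:10, $r5:9, $r6:8}
[5] addi  $r1, $r0, 14  →  {$r0:0, $r1:14, $r2:7, $r3:14, $r4:10, $r5:9, $r6:8}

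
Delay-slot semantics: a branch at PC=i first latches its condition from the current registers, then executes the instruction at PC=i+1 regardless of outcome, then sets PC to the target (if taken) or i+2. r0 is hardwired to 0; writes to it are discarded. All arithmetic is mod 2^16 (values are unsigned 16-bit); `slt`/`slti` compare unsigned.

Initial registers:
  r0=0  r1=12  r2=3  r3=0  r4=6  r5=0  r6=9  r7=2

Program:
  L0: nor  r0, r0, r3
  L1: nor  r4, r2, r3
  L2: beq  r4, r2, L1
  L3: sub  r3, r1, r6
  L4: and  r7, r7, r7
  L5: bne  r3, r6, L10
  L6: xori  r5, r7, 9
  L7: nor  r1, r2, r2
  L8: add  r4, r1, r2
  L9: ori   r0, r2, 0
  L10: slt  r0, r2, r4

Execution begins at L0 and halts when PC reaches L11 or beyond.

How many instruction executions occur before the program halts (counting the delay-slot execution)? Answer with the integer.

[0] nor  r0, r0, r3  →  {r0:0, r1:12, r2:3, r3:0, r4:6, r5:0, r6:9, r7:2}
[1] nor  r4, r2, r3  →  {r0:0, r1:12, r2:3, r3:0, r4:65532, r5:0, r6:9, r7:2}
[2] beq  r4, r2, L1  →  {r0:0, r1:12, r2:3, r3:0, r4:65532, r5:0, r6:9, r7:2}  ⟨branch fallthrough⟩
[3] sub  r3, r1, r6  →  {r0:0, r1:12, r2:3, r3:3, r4:65532, r5:0, r6:9, r7:2}
[4] and  r7, r7, r7  →  {r0:0, r1:12, r2:3, r3:3, r4:65532, r5:0, r6:9, r7:2}
[5] bne  r3, r6, L10  →  {r0:0, r1:12, r2:3, r3:3, r4:65532, r5:0, r6:9, r7:2}  ⟨branch taken⟩
[6] xori  r5, r7, 9  →  {r0:0, r1:12, r2:3, r3:3, r4:65532, r5:11, r6:9, r7:2}
[10] slt  r0, r2, r4  →  {r0:0, r1:12, r2:3, r3:3, r4:65532, r5:11, r6:9, r7:2}

8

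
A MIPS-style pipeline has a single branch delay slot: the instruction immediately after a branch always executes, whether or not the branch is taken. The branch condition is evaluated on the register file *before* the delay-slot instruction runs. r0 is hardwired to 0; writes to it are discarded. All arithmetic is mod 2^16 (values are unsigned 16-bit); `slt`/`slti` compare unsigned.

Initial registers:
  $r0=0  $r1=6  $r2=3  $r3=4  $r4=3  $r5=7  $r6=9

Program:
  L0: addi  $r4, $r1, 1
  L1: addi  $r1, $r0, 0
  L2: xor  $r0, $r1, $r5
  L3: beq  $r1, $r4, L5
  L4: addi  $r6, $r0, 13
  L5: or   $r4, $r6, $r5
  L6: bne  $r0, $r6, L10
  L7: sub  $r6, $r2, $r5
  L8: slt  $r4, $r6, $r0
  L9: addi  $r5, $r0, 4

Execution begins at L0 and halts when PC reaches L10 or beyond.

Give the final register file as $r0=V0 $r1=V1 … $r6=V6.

$r0=0 $r1=0 $r2=3 $r3=4 $r4=15 $r5=7 $r6=65532

#0 addi  $r4, $r1, 1 ; 0/6/3/4/7/7/9
#1 addi  $r1, $r0, 0 ; 0/0/3/4/7/7/9
#2 xor  $r0, $r1, $r5 ; 0/0/3/4/7/7/9
#3 beq  $r1, $r4, L5 ; 0/0/3/4/7/7/9 ; →fallthru
#4 addi  $r6, $r0, 13 ; 0/0/3/4/7/7/13
#5 or   $r4, $r6, $r5 ; 0/0/3/4/15/7/13
#6 bne  $r0, $r6, L10 ; 0/0/3/4/15/7/13 ; →target
#7 sub  $r6, $r2, $r5 ; 0/0/3/4/15/7/65532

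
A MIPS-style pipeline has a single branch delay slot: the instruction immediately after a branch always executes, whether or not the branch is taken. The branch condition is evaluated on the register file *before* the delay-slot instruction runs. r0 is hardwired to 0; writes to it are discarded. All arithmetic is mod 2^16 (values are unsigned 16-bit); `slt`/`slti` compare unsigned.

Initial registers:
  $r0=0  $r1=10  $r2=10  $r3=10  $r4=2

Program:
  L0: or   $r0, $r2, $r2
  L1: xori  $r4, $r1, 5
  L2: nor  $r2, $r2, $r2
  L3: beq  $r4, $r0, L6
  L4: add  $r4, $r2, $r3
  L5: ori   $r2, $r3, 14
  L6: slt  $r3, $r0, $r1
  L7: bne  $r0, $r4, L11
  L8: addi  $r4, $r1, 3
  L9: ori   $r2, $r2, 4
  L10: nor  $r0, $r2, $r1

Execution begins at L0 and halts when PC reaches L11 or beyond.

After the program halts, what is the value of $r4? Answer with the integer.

[0] or   $r0, $r2, $r2  →  {$r0:0, $r1:10, $r2:10, $r3:10, $r4:2}
[1] xori  $r4, $r1, 5  →  {$r0:0, $r1:10, $r2:10, $r3:10, $r4:15}
[2] nor  $r2, $r2, $r2  →  {$r0:0, $r1:10, $r2:65525, $r3:10, $r4:15}
[3] beq  $r4, $r0, L6  →  {$r0:0, $r1:10, $r2:65525, $r3:10, $r4:15}  ⟨branch fallthrough⟩
[4] add  $r4, $r2, $r3  →  {$r0:0, $r1:10, $r2:65525, $r3:10, $r4:65535}
[5] ori   $r2, $r3, 14  →  {$r0:0, $r1:10, $r2:14, $r3:10, $r4:65535}
[6] slt  $r3, $r0, $r1  →  {$r0:0, $r1:10, $r2:14, $r3:1, $r4:65535}
[7] bne  $r0, $r4, L11  →  {$r0:0, $r1:10, $r2:14, $r3:1, $r4:65535}  ⟨branch taken⟩
[8] addi  $r4, $r1, 3  →  {$r0:0, $r1:10, $r2:14, $r3:1, $r4:13}

13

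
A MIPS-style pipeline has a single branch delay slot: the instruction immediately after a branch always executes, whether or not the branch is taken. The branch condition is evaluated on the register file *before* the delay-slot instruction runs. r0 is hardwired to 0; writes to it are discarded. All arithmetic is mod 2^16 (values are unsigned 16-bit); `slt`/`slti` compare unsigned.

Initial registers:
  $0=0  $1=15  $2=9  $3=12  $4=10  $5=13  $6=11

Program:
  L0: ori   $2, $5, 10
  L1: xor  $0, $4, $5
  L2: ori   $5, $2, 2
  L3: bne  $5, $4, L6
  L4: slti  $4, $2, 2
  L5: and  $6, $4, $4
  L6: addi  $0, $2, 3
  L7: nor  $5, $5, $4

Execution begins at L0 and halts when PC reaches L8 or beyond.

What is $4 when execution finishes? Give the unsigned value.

0

[0] ori   $2, $5, 10  →  {$0:0, $1:15, $2:15, $3:12, $4:10, $5:13, $6:11}
[1] xor  $0, $4, $5  →  {$0:0, $1:15, $2:15, $3:12, $4:10, $5:13, $6:11}
[2] ori   $5, $2, 2  →  {$0:0, $1:15, $2:15, $3:12, $4:10, $5:15, $6:11}
[3] bne  $5, $4, L6  →  {$0:0, $1:15, $2:15, $3:12, $4:10, $5:15, $6:11}  ⟨branch taken⟩
[4] slti  $4, $2, 2  →  {$0:0, $1:15, $2:15, $3:12, $4:0, $5:15, $6:11}
[6] addi  $0, $2, 3  →  {$0:0, $1:15, $2:15, $3:12, $4:0, $5:15, $6:11}
[7] nor  $5, $5, $4  →  {$0:0, $1:15, $2:15, $3:12, $4:0, $5:65520, $6:11}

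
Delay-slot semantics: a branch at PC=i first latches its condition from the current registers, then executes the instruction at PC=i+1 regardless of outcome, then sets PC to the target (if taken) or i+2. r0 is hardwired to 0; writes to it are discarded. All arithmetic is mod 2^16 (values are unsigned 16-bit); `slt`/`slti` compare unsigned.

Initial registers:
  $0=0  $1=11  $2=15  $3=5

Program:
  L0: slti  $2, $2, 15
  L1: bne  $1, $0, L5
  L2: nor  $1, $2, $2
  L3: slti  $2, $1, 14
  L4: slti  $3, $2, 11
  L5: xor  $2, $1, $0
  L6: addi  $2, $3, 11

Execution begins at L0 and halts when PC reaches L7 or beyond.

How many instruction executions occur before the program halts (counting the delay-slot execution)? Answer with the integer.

5

#0 slti  $2, $2, 15 ; 0/11/0/5
#1 bne  $1, $0, L5 ; 0/11/0/5 ; →target
#2 nor  $1, $2, $2 ; 0/65535/0/5
#5 xor  $2, $1, $0 ; 0/65535/65535/5
#6 addi  $2, $3, 11 ; 0/65535/16/5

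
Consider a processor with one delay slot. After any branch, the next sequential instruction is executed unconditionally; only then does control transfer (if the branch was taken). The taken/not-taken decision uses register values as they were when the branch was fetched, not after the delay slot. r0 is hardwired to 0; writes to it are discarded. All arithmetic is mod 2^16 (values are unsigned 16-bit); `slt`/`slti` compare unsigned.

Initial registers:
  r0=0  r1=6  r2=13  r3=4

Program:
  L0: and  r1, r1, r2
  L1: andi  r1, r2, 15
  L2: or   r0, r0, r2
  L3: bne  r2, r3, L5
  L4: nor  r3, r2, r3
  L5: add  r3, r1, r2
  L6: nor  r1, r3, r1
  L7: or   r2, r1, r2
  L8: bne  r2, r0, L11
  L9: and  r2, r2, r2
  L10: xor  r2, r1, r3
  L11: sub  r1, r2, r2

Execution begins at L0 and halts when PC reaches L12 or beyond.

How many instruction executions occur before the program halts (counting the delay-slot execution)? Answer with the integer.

11

  step pc=0: and  r1, r1, r2  regs=(0,4,13,4)
  step pc=1: andi  r1, r2, 15  regs=(0,13,13,4)
  step pc=2: or   r0, r0, r2  regs=(0,13,13,4)
  step pc=3: bne  r2, r3, L5  cond=T  regs=(0,13,13,4)
  step pc=4: nor  r3, r2, r3  regs=(0,13,13,65522)
  step pc=5: add  r3, r1, r2  regs=(0,13,13,26)
  step pc=6: nor  r1, r3, r1  regs=(0,65504,13,26)
  step pc=7: or   r2, r1, r2  regs=(0,65504,65517,26)
  step pc=8: bne  r2, r0, L11  cond=T  regs=(0,65504,65517,26)
  step pc=9: and  r2, r2, r2  regs=(0,65504,65517,26)
  step pc=11: sub  r1, r2, r2  regs=(0,0,65517,26)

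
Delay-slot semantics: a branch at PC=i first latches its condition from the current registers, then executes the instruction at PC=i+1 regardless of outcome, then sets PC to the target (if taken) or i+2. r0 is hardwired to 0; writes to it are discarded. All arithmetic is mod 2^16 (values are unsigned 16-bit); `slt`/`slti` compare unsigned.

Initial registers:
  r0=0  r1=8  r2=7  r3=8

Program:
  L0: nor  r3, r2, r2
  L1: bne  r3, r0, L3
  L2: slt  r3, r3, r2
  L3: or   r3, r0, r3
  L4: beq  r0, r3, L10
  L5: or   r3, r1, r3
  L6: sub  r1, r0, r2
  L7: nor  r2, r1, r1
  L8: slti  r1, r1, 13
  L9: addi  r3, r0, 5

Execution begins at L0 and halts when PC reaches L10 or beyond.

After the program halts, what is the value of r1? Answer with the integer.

[0] nor  r3, r2, r2  →  {r0:0, r1:8, r2:7, r3:65528}
[1] bne  r3, r0, L3  →  {r0:0, r1:8, r2:7, r3:65528}  ⟨branch taken⟩
[2] slt  r3, r3, r2  →  {r0:0, r1:8, r2:7, r3:0}
[3] or   r3, r0, r3  →  {r0:0, r1:8, r2:7, r3:0}
[4] beq  r0, r3, L10  →  {r0:0, r1:8, r2:7, r3:0}  ⟨branch taken⟩
[5] or   r3, r1, r3  →  {r0:0, r1:8, r2:7, r3:8}

8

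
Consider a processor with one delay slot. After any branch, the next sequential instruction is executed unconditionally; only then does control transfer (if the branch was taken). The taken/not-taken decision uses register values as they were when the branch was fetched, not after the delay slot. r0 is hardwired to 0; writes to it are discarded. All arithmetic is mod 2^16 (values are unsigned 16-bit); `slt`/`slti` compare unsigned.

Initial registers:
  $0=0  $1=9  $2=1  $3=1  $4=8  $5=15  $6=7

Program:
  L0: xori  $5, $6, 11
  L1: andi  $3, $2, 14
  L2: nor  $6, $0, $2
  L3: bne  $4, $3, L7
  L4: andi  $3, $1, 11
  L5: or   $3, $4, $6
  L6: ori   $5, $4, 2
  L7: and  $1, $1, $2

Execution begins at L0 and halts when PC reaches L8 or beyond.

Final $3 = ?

9

#0 xori  $5, $6, 11 ; 0/9/1/1/8/12/7
#1 andi  $3, $2, 14 ; 0/9/1/0/8/12/7
#2 nor  $6, $0, $2 ; 0/9/1/0/8/12/65534
#3 bne  $4, $3, L7 ; 0/9/1/0/8/12/65534 ; →target
#4 andi  $3, $1, 11 ; 0/9/1/9/8/12/65534
#7 and  $1, $1, $2 ; 0/1/1/9/8/12/65534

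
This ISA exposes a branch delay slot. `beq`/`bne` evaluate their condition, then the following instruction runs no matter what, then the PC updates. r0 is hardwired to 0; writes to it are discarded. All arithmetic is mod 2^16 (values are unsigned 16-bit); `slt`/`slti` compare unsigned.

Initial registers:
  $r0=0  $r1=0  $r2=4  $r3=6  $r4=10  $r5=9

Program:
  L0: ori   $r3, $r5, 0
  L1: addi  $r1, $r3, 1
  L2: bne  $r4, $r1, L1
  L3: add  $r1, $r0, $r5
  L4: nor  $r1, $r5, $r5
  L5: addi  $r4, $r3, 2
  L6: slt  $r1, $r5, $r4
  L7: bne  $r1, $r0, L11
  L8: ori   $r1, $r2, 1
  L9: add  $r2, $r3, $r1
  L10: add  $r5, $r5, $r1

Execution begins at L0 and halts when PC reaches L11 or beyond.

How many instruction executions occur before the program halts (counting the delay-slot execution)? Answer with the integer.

9

#0 ori   $r3, $r5, 0 ; 0/0/4/9/10/9
#1 addi  $r1, $r3, 1 ; 0/10/4/9/10/9
#2 bne  $r4, $r1, L1 ; 0/10/4/9/10/9 ; →fallthru
#3 add  $r1, $r0, $r5 ; 0/9/4/9/10/9
#4 nor  $r1, $r5, $r5 ; 0/65526/4/9/10/9
#5 addi  $r4, $r3, 2 ; 0/65526/4/9/11/9
#6 slt  $r1, $r5, $r4 ; 0/1/4/9/11/9
#7 bne  $r1, $r0, L11 ; 0/1/4/9/11/9 ; →target
#8 ori   $r1, $r2, 1 ; 0/5/4/9/11/9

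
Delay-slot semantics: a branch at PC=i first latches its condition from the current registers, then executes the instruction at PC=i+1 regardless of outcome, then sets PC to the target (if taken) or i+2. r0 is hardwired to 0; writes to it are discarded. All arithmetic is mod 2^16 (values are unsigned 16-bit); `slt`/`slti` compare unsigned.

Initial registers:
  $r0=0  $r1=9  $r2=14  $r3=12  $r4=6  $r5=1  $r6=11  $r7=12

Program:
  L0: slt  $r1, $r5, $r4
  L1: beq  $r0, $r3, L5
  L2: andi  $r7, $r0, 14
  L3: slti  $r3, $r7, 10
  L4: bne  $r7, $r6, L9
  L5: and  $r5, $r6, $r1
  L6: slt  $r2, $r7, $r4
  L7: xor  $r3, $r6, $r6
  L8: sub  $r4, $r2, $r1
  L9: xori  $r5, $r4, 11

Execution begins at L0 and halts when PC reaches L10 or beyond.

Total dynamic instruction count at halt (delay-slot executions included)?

7

PC=0  slt  $r1, $r5, $r4     | $r0=0 $r1=1 $r2=14 $r3=12 $r4=6 $r5=1 $r6=11 $r7=12
PC=1  beq  $r0, $r3, L5      | $r0=0 $r1=1 $r2=14 $r3=12 $r4=6 $r5=1 $r6=11 $r7=12  [not taken]
PC=2  andi  $r7, $r0, 14     | $r0=0 $r1=1 $r2=14 $r3=12 $r4=6 $r5=1 $r6=11 $r7=0
PC=3  slti  $r3, $r7, 10     | $r0=0 $r1=1 $r2=14 $r3=1 $r4=6 $r5=1 $r6=11 $r7=0
PC=4  bne  $r7, $r6, L9      | $r0=0 $r1=1 $r2=14 $r3=1 $r4=6 $r5=1 $r6=11 $r7=0  [TAKEN]
PC=5  and  $r5, $r6, $r1     | $r0=0 $r1=1 $r2=14 $r3=1 $r4=6 $r5=1 $r6=11 $r7=0
PC=9  xori  $r5, $r4, 11     | $r0=0 $r1=1 $r2=14 $r3=1 $r4=6 $r5=13 $r6=11 $r7=0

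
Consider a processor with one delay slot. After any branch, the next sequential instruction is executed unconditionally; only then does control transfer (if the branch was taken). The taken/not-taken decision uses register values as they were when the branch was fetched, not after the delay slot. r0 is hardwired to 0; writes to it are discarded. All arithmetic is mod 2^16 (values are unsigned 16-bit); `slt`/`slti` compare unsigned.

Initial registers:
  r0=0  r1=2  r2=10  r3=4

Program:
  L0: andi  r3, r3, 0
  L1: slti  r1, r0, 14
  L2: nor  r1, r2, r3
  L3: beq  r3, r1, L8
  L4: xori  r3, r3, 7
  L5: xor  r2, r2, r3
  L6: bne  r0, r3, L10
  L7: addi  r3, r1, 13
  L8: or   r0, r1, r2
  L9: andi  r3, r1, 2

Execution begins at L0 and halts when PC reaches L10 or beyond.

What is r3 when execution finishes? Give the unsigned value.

#0 andi  r3, r3, 0 ; 0/2/10/0
#1 slti  r1, r0, 14 ; 0/1/10/0
#2 nor  r1, r2, r3 ; 0/65525/10/0
#3 beq  r3, r1, L8 ; 0/65525/10/0 ; →fallthru
#4 xori  r3, r3, 7 ; 0/65525/10/7
#5 xor  r2, r2, r3 ; 0/65525/13/7
#6 bne  r0, r3, L10 ; 0/65525/13/7 ; →target
#7 addi  r3, r1, 13 ; 0/65525/13/2

2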